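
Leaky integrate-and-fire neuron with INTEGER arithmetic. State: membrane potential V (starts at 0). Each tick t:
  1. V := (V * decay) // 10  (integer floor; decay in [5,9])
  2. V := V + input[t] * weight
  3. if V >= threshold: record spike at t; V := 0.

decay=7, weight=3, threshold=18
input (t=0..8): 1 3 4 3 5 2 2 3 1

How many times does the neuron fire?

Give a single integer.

Answer: 2

Derivation:
t=0: input=1 -> V=3
t=1: input=3 -> V=11
t=2: input=4 -> V=0 FIRE
t=3: input=3 -> V=9
t=4: input=5 -> V=0 FIRE
t=5: input=2 -> V=6
t=6: input=2 -> V=10
t=7: input=3 -> V=16
t=8: input=1 -> V=14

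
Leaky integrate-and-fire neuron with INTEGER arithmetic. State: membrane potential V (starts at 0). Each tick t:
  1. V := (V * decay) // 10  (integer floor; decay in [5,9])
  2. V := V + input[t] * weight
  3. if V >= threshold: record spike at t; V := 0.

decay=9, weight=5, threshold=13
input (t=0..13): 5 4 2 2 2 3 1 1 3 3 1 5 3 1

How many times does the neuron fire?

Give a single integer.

t=0: input=5 -> V=0 FIRE
t=1: input=4 -> V=0 FIRE
t=2: input=2 -> V=10
t=3: input=2 -> V=0 FIRE
t=4: input=2 -> V=10
t=5: input=3 -> V=0 FIRE
t=6: input=1 -> V=5
t=7: input=1 -> V=9
t=8: input=3 -> V=0 FIRE
t=9: input=3 -> V=0 FIRE
t=10: input=1 -> V=5
t=11: input=5 -> V=0 FIRE
t=12: input=3 -> V=0 FIRE
t=13: input=1 -> V=5

Answer: 8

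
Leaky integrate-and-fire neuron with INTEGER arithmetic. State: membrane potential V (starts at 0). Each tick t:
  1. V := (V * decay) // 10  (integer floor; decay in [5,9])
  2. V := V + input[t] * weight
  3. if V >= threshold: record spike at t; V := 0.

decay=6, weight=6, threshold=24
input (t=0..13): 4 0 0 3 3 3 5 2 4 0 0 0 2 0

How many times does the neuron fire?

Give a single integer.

Answer: 4

Derivation:
t=0: input=4 -> V=0 FIRE
t=1: input=0 -> V=0
t=2: input=0 -> V=0
t=3: input=3 -> V=18
t=4: input=3 -> V=0 FIRE
t=5: input=3 -> V=18
t=6: input=5 -> V=0 FIRE
t=7: input=2 -> V=12
t=8: input=4 -> V=0 FIRE
t=9: input=0 -> V=0
t=10: input=0 -> V=0
t=11: input=0 -> V=0
t=12: input=2 -> V=12
t=13: input=0 -> V=7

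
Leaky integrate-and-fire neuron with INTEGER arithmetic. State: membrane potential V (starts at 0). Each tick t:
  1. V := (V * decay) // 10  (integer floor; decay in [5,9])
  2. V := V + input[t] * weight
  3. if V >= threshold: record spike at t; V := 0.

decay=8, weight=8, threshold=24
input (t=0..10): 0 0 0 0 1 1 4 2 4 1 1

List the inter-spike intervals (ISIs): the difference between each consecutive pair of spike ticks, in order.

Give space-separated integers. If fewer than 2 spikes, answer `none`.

Answer: 2

Derivation:
t=0: input=0 -> V=0
t=1: input=0 -> V=0
t=2: input=0 -> V=0
t=3: input=0 -> V=0
t=4: input=1 -> V=8
t=5: input=1 -> V=14
t=6: input=4 -> V=0 FIRE
t=7: input=2 -> V=16
t=8: input=4 -> V=0 FIRE
t=9: input=1 -> V=8
t=10: input=1 -> V=14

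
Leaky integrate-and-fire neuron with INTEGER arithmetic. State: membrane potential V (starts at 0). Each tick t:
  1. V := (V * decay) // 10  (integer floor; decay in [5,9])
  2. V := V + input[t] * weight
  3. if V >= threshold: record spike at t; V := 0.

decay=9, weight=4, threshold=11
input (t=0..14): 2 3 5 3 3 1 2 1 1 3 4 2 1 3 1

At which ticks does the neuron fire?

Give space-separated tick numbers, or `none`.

t=0: input=2 -> V=8
t=1: input=3 -> V=0 FIRE
t=2: input=5 -> V=0 FIRE
t=3: input=3 -> V=0 FIRE
t=4: input=3 -> V=0 FIRE
t=5: input=1 -> V=4
t=6: input=2 -> V=0 FIRE
t=7: input=1 -> V=4
t=8: input=1 -> V=7
t=9: input=3 -> V=0 FIRE
t=10: input=4 -> V=0 FIRE
t=11: input=2 -> V=8
t=12: input=1 -> V=0 FIRE
t=13: input=3 -> V=0 FIRE
t=14: input=1 -> V=4

Answer: 1 2 3 4 6 9 10 12 13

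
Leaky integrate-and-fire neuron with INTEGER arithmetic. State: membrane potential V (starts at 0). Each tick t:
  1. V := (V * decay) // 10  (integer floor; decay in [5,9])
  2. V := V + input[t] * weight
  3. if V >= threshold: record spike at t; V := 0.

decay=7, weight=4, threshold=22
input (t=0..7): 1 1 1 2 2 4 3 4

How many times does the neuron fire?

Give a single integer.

t=0: input=1 -> V=4
t=1: input=1 -> V=6
t=2: input=1 -> V=8
t=3: input=2 -> V=13
t=4: input=2 -> V=17
t=5: input=4 -> V=0 FIRE
t=6: input=3 -> V=12
t=7: input=4 -> V=0 FIRE

Answer: 2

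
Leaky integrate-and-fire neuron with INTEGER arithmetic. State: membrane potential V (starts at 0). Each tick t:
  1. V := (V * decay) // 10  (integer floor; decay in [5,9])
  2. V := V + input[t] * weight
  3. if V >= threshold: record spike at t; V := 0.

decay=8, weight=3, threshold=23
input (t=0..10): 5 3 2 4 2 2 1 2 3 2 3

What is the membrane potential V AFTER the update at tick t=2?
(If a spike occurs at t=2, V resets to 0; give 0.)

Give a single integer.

Answer: 22

Derivation:
t=0: input=5 -> V=15
t=1: input=3 -> V=21
t=2: input=2 -> V=22
t=3: input=4 -> V=0 FIRE
t=4: input=2 -> V=6
t=5: input=2 -> V=10
t=6: input=1 -> V=11
t=7: input=2 -> V=14
t=8: input=3 -> V=20
t=9: input=2 -> V=22
t=10: input=3 -> V=0 FIRE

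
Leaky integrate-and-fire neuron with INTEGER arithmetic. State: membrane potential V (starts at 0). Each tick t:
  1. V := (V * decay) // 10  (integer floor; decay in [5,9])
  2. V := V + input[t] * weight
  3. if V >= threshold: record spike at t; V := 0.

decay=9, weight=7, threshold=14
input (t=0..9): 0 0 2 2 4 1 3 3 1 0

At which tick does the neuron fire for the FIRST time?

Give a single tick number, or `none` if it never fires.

Answer: 2

Derivation:
t=0: input=0 -> V=0
t=1: input=0 -> V=0
t=2: input=2 -> V=0 FIRE
t=3: input=2 -> V=0 FIRE
t=4: input=4 -> V=0 FIRE
t=5: input=1 -> V=7
t=6: input=3 -> V=0 FIRE
t=7: input=3 -> V=0 FIRE
t=8: input=1 -> V=7
t=9: input=0 -> V=6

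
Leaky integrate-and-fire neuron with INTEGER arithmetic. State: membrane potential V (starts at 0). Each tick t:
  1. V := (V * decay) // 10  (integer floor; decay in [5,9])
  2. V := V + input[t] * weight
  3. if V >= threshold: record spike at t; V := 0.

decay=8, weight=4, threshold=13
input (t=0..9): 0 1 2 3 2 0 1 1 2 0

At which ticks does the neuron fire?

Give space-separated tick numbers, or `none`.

Answer: 3 8

Derivation:
t=0: input=0 -> V=0
t=1: input=1 -> V=4
t=2: input=2 -> V=11
t=3: input=3 -> V=0 FIRE
t=4: input=2 -> V=8
t=5: input=0 -> V=6
t=6: input=1 -> V=8
t=7: input=1 -> V=10
t=8: input=2 -> V=0 FIRE
t=9: input=0 -> V=0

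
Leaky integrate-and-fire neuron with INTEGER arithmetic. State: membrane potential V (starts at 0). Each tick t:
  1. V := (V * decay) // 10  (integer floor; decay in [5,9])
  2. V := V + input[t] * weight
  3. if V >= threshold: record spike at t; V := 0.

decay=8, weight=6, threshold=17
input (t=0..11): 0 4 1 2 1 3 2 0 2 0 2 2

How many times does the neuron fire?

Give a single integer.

Answer: 5

Derivation:
t=0: input=0 -> V=0
t=1: input=4 -> V=0 FIRE
t=2: input=1 -> V=6
t=3: input=2 -> V=16
t=4: input=1 -> V=0 FIRE
t=5: input=3 -> V=0 FIRE
t=6: input=2 -> V=12
t=7: input=0 -> V=9
t=8: input=2 -> V=0 FIRE
t=9: input=0 -> V=0
t=10: input=2 -> V=12
t=11: input=2 -> V=0 FIRE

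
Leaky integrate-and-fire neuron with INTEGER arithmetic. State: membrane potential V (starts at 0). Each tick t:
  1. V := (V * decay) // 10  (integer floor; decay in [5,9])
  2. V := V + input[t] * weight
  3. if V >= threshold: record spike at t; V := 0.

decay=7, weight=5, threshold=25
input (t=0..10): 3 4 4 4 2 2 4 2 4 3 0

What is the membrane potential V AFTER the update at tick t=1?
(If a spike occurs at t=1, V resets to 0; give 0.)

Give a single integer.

Answer: 0

Derivation:
t=0: input=3 -> V=15
t=1: input=4 -> V=0 FIRE
t=2: input=4 -> V=20
t=3: input=4 -> V=0 FIRE
t=4: input=2 -> V=10
t=5: input=2 -> V=17
t=6: input=4 -> V=0 FIRE
t=7: input=2 -> V=10
t=8: input=4 -> V=0 FIRE
t=9: input=3 -> V=15
t=10: input=0 -> V=10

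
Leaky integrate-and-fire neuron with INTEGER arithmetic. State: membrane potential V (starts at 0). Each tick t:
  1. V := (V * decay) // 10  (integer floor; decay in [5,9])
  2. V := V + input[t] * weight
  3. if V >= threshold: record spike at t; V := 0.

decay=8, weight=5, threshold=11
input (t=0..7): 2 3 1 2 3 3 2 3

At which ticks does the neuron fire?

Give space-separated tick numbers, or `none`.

t=0: input=2 -> V=10
t=1: input=3 -> V=0 FIRE
t=2: input=1 -> V=5
t=3: input=2 -> V=0 FIRE
t=4: input=3 -> V=0 FIRE
t=5: input=3 -> V=0 FIRE
t=6: input=2 -> V=10
t=7: input=3 -> V=0 FIRE

Answer: 1 3 4 5 7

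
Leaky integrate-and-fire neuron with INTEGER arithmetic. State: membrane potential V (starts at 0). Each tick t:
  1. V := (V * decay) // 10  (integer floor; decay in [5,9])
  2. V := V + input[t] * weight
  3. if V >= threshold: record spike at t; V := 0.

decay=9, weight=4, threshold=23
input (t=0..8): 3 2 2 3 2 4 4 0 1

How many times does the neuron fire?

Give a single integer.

Answer: 2

Derivation:
t=0: input=3 -> V=12
t=1: input=2 -> V=18
t=2: input=2 -> V=0 FIRE
t=3: input=3 -> V=12
t=4: input=2 -> V=18
t=5: input=4 -> V=0 FIRE
t=6: input=4 -> V=16
t=7: input=0 -> V=14
t=8: input=1 -> V=16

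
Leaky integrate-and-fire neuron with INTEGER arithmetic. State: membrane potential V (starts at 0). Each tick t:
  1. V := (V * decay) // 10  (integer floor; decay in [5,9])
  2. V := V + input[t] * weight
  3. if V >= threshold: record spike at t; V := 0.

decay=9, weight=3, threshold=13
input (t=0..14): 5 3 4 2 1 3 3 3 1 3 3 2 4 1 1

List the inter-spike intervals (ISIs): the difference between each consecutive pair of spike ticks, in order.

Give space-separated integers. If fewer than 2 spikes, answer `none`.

Answer: 2 3 2 3 2

Derivation:
t=0: input=5 -> V=0 FIRE
t=1: input=3 -> V=9
t=2: input=4 -> V=0 FIRE
t=3: input=2 -> V=6
t=4: input=1 -> V=8
t=5: input=3 -> V=0 FIRE
t=6: input=3 -> V=9
t=7: input=3 -> V=0 FIRE
t=8: input=1 -> V=3
t=9: input=3 -> V=11
t=10: input=3 -> V=0 FIRE
t=11: input=2 -> V=6
t=12: input=4 -> V=0 FIRE
t=13: input=1 -> V=3
t=14: input=1 -> V=5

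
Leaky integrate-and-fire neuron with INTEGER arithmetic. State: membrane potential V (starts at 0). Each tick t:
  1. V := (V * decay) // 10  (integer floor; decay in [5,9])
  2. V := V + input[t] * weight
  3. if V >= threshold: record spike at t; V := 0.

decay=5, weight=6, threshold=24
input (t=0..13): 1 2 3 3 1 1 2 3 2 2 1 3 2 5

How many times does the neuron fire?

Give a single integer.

Answer: 4

Derivation:
t=0: input=1 -> V=6
t=1: input=2 -> V=15
t=2: input=3 -> V=0 FIRE
t=3: input=3 -> V=18
t=4: input=1 -> V=15
t=5: input=1 -> V=13
t=6: input=2 -> V=18
t=7: input=3 -> V=0 FIRE
t=8: input=2 -> V=12
t=9: input=2 -> V=18
t=10: input=1 -> V=15
t=11: input=3 -> V=0 FIRE
t=12: input=2 -> V=12
t=13: input=5 -> V=0 FIRE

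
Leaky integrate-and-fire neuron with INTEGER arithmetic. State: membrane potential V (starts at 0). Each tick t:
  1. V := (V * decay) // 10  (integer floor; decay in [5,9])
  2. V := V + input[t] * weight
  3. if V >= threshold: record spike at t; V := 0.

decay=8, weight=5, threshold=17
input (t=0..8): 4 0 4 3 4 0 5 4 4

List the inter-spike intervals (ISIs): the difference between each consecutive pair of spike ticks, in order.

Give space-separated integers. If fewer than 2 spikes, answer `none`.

t=0: input=4 -> V=0 FIRE
t=1: input=0 -> V=0
t=2: input=4 -> V=0 FIRE
t=3: input=3 -> V=15
t=4: input=4 -> V=0 FIRE
t=5: input=0 -> V=0
t=6: input=5 -> V=0 FIRE
t=7: input=4 -> V=0 FIRE
t=8: input=4 -> V=0 FIRE

Answer: 2 2 2 1 1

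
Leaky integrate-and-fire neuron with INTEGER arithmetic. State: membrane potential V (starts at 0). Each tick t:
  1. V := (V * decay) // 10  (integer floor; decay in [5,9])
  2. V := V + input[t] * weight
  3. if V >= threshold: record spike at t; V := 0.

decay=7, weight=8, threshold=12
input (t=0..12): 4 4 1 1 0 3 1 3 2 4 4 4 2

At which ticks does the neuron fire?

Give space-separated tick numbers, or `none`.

Answer: 0 1 3 5 7 8 9 10 11 12

Derivation:
t=0: input=4 -> V=0 FIRE
t=1: input=4 -> V=0 FIRE
t=2: input=1 -> V=8
t=3: input=1 -> V=0 FIRE
t=4: input=0 -> V=0
t=5: input=3 -> V=0 FIRE
t=6: input=1 -> V=8
t=7: input=3 -> V=0 FIRE
t=8: input=2 -> V=0 FIRE
t=9: input=4 -> V=0 FIRE
t=10: input=4 -> V=0 FIRE
t=11: input=4 -> V=0 FIRE
t=12: input=2 -> V=0 FIRE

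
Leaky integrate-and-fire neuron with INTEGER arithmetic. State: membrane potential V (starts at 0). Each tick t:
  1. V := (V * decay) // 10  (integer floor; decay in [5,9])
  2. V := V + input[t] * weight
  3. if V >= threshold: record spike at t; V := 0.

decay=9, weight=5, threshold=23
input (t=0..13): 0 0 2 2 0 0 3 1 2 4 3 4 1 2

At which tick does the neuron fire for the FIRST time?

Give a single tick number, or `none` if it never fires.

t=0: input=0 -> V=0
t=1: input=0 -> V=0
t=2: input=2 -> V=10
t=3: input=2 -> V=19
t=4: input=0 -> V=17
t=5: input=0 -> V=15
t=6: input=3 -> V=0 FIRE
t=7: input=1 -> V=5
t=8: input=2 -> V=14
t=9: input=4 -> V=0 FIRE
t=10: input=3 -> V=15
t=11: input=4 -> V=0 FIRE
t=12: input=1 -> V=5
t=13: input=2 -> V=14

Answer: 6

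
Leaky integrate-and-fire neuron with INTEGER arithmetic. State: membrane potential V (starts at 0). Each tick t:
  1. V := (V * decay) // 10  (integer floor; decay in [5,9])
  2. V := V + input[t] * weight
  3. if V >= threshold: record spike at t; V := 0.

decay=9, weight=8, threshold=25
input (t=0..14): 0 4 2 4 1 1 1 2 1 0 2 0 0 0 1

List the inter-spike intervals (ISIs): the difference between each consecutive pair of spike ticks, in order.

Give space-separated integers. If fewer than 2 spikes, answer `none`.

t=0: input=0 -> V=0
t=1: input=4 -> V=0 FIRE
t=2: input=2 -> V=16
t=3: input=4 -> V=0 FIRE
t=4: input=1 -> V=8
t=5: input=1 -> V=15
t=6: input=1 -> V=21
t=7: input=2 -> V=0 FIRE
t=8: input=1 -> V=8
t=9: input=0 -> V=7
t=10: input=2 -> V=22
t=11: input=0 -> V=19
t=12: input=0 -> V=17
t=13: input=0 -> V=15
t=14: input=1 -> V=21

Answer: 2 4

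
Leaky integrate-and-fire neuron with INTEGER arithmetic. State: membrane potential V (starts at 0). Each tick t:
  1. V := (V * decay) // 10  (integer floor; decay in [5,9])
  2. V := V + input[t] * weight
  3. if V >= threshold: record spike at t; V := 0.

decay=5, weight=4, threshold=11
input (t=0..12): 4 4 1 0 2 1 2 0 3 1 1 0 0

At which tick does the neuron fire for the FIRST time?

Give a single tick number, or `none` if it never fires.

Answer: 0

Derivation:
t=0: input=4 -> V=0 FIRE
t=1: input=4 -> V=0 FIRE
t=2: input=1 -> V=4
t=3: input=0 -> V=2
t=4: input=2 -> V=9
t=5: input=1 -> V=8
t=6: input=2 -> V=0 FIRE
t=7: input=0 -> V=0
t=8: input=3 -> V=0 FIRE
t=9: input=1 -> V=4
t=10: input=1 -> V=6
t=11: input=0 -> V=3
t=12: input=0 -> V=1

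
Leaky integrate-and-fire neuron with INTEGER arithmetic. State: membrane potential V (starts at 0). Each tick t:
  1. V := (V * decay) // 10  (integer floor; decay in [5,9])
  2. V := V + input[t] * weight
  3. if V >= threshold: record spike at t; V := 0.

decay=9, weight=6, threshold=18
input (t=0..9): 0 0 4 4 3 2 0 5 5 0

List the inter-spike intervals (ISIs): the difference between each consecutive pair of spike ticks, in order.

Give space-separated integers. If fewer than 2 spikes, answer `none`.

t=0: input=0 -> V=0
t=1: input=0 -> V=0
t=2: input=4 -> V=0 FIRE
t=3: input=4 -> V=0 FIRE
t=4: input=3 -> V=0 FIRE
t=5: input=2 -> V=12
t=6: input=0 -> V=10
t=7: input=5 -> V=0 FIRE
t=8: input=5 -> V=0 FIRE
t=9: input=0 -> V=0

Answer: 1 1 3 1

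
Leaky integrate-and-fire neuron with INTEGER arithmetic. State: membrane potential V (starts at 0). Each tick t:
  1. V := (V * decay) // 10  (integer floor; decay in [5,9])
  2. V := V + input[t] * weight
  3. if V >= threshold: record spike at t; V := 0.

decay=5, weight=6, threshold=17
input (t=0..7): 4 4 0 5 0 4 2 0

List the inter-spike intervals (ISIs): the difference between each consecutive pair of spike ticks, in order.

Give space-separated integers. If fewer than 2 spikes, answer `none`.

t=0: input=4 -> V=0 FIRE
t=1: input=4 -> V=0 FIRE
t=2: input=0 -> V=0
t=3: input=5 -> V=0 FIRE
t=4: input=0 -> V=0
t=5: input=4 -> V=0 FIRE
t=6: input=2 -> V=12
t=7: input=0 -> V=6

Answer: 1 2 2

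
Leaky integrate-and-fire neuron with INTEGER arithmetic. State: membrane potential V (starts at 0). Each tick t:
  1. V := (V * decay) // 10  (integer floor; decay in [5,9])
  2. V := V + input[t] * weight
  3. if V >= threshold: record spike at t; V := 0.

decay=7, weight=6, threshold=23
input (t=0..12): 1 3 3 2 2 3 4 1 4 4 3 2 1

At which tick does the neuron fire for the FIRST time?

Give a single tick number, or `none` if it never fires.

t=0: input=1 -> V=6
t=1: input=3 -> V=22
t=2: input=3 -> V=0 FIRE
t=3: input=2 -> V=12
t=4: input=2 -> V=20
t=5: input=3 -> V=0 FIRE
t=6: input=4 -> V=0 FIRE
t=7: input=1 -> V=6
t=8: input=4 -> V=0 FIRE
t=9: input=4 -> V=0 FIRE
t=10: input=3 -> V=18
t=11: input=2 -> V=0 FIRE
t=12: input=1 -> V=6

Answer: 2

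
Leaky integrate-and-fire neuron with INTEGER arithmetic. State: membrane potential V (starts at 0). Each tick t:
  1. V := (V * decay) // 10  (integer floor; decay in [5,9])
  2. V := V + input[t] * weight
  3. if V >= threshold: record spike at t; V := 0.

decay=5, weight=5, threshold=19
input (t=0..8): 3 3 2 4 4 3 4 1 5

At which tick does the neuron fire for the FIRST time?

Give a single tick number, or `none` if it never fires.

t=0: input=3 -> V=15
t=1: input=3 -> V=0 FIRE
t=2: input=2 -> V=10
t=3: input=4 -> V=0 FIRE
t=4: input=4 -> V=0 FIRE
t=5: input=3 -> V=15
t=6: input=4 -> V=0 FIRE
t=7: input=1 -> V=5
t=8: input=5 -> V=0 FIRE

Answer: 1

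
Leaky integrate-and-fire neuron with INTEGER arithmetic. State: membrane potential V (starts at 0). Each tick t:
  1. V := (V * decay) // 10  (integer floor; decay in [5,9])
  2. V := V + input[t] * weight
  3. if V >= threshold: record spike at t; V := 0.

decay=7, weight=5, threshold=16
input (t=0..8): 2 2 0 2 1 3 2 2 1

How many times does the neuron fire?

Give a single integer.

t=0: input=2 -> V=10
t=1: input=2 -> V=0 FIRE
t=2: input=0 -> V=0
t=3: input=2 -> V=10
t=4: input=1 -> V=12
t=5: input=3 -> V=0 FIRE
t=6: input=2 -> V=10
t=7: input=2 -> V=0 FIRE
t=8: input=1 -> V=5

Answer: 3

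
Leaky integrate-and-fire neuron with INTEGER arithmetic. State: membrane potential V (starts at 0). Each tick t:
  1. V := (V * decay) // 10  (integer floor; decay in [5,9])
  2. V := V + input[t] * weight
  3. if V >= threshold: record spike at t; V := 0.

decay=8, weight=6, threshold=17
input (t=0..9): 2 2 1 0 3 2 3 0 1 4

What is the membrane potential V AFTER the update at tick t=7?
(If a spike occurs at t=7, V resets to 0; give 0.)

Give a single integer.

Answer: 0

Derivation:
t=0: input=2 -> V=12
t=1: input=2 -> V=0 FIRE
t=2: input=1 -> V=6
t=3: input=0 -> V=4
t=4: input=3 -> V=0 FIRE
t=5: input=2 -> V=12
t=6: input=3 -> V=0 FIRE
t=7: input=0 -> V=0
t=8: input=1 -> V=6
t=9: input=4 -> V=0 FIRE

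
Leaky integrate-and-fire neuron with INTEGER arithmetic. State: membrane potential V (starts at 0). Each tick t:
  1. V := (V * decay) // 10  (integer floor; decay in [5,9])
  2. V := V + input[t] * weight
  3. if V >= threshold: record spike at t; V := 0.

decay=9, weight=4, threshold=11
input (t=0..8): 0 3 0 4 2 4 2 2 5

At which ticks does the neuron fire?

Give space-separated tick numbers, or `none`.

Answer: 1 3 5 7 8

Derivation:
t=0: input=0 -> V=0
t=1: input=3 -> V=0 FIRE
t=2: input=0 -> V=0
t=3: input=4 -> V=0 FIRE
t=4: input=2 -> V=8
t=5: input=4 -> V=0 FIRE
t=6: input=2 -> V=8
t=7: input=2 -> V=0 FIRE
t=8: input=5 -> V=0 FIRE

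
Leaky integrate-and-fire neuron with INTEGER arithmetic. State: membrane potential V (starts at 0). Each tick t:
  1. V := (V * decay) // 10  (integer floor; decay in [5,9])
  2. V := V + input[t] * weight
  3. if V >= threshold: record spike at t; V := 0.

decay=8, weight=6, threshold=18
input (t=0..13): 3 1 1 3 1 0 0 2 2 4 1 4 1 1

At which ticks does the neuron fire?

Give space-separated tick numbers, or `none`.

Answer: 0 3 8 9 11

Derivation:
t=0: input=3 -> V=0 FIRE
t=1: input=1 -> V=6
t=2: input=1 -> V=10
t=3: input=3 -> V=0 FIRE
t=4: input=1 -> V=6
t=5: input=0 -> V=4
t=6: input=0 -> V=3
t=7: input=2 -> V=14
t=8: input=2 -> V=0 FIRE
t=9: input=4 -> V=0 FIRE
t=10: input=1 -> V=6
t=11: input=4 -> V=0 FIRE
t=12: input=1 -> V=6
t=13: input=1 -> V=10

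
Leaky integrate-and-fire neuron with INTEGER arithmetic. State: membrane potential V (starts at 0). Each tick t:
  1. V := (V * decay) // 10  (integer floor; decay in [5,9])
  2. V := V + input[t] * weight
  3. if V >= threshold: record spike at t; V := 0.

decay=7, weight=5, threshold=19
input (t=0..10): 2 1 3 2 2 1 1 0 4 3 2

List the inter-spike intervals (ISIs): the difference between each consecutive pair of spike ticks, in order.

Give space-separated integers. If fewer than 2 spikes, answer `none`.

Answer: 6 2

Derivation:
t=0: input=2 -> V=10
t=1: input=1 -> V=12
t=2: input=3 -> V=0 FIRE
t=3: input=2 -> V=10
t=4: input=2 -> V=17
t=5: input=1 -> V=16
t=6: input=1 -> V=16
t=7: input=0 -> V=11
t=8: input=4 -> V=0 FIRE
t=9: input=3 -> V=15
t=10: input=2 -> V=0 FIRE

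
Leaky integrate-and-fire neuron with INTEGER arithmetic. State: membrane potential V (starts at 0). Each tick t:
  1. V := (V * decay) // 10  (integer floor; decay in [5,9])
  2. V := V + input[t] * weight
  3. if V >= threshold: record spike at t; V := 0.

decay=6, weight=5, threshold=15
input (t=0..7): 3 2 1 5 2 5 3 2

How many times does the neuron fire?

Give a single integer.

t=0: input=3 -> V=0 FIRE
t=1: input=2 -> V=10
t=2: input=1 -> V=11
t=3: input=5 -> V=0 FIRE
t=4: input=2 -> V=10
t=5: input=5 -> V=0 FIRE
t=6: input=3 -> V=0 FIRE
t=7: input=2 -> V=10

Answer: 4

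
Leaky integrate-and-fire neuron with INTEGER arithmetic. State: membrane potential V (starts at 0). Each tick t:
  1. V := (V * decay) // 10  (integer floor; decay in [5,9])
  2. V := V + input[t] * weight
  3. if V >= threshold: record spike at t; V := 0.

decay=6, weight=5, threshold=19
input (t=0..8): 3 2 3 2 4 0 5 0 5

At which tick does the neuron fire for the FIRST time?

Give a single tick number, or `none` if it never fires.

t=0: input=3 -> V=15
t=1: input=2 -> V=0 FIRE
t=2: input=3 -> V=15
t=3: input=2 -> V=0 FIRE
t=4: input=4 -> V=0 FIRE
t=5: input=0 -> V=0
t=6: input=5 -> V=0 FIRE
t=7: input=0 -> V=0
t=8: input=5 -> V=0 FIRE

Answer: 1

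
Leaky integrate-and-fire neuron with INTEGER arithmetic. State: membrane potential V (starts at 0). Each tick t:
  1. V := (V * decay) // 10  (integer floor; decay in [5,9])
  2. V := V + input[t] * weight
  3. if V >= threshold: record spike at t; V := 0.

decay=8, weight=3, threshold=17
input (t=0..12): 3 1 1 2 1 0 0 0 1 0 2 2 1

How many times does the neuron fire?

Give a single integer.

t=0: input=3 -> V=9
t=1: input=1 -> V=10
t=2: input=1 -> V=11
t=3: input=2 -> V=14
t=4: input=1 -> V=14
t=5: input=0 -> V=11
t=6: input=0 -> V=8
t=7: input=0 -> V=6
t=8: input=1 -> V=7
t=9: input=0 -> V=5
t=10: input=2 -> V=10
t=11: input=2 -> V=14
t=12: input=1 -> V=14

Answer: 0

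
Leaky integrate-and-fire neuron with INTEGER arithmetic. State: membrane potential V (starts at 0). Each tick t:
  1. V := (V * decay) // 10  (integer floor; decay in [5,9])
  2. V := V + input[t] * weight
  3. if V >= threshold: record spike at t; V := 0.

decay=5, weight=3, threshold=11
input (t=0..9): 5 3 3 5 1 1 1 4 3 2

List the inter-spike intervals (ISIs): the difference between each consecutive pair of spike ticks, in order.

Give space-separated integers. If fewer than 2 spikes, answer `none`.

Answer: 2 1 4

Derivation:
t=0: input=5 -> V=0 FIRE
t=1: input=3 -> V=9
t=2: input=3 -> V=0 FIRE
t=3: input=5 -> V=0 FIRE
t=4: input=1 -> V=3
t=5: input=1 -> V=4
t=6: input=1 -> V=5
t=7: input=4 -> V=0 FIRE
t=8: input=3 -> V=9
t=9: input=2 -> V=10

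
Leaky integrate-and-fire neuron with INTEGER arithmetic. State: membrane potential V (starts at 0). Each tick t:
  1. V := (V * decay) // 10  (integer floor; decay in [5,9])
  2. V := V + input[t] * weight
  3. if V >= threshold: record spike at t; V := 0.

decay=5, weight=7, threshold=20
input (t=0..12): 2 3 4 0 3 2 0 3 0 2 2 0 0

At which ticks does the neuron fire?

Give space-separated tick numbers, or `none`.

Answer: 1 2 4 7 10

Derivation:
t=0: input=2 -> V=14
t=1: input=3 -> V=0 FIRE
t=2: input=4 -> V=0 FIRE
t=3: input=0 -> V=0
t=4: input=3 -> V=0 FIRE
t=5: input=2 -> V=14
t=6: input=0 -> V=7
t=7: input=3 -> V=0 FIRE
t=8: input=0 -> V=0
t=9: input=2 -> V=14
t=10: input=2 -> V=0 FIRE
t=11: input=0 -> V=0
t=12: input=0 -> V=0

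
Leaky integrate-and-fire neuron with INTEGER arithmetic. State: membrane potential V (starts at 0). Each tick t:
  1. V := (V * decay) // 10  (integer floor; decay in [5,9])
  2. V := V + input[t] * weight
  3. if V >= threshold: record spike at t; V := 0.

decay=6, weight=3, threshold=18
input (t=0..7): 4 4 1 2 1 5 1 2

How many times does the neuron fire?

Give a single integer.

Answer: 2

Derivation:
t=0: input=4 -> V=12
t=1: input=4 -> V=0 FIRE
t=2: input=1 -> V=3
t=3: input=2 -> V=7
t=4: input=1 -> V=7
t=5: input=5 -> V=0 FIRE
t=6: input=1 -> V=3
t=7: input=2 -> V=7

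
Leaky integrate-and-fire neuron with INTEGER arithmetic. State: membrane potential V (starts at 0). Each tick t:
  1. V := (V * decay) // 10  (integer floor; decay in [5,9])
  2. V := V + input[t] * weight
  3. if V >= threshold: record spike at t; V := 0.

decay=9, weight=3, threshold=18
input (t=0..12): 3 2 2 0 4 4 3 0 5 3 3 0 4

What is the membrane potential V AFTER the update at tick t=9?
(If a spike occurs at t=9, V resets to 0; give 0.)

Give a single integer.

t=0: input=3 -> V=9
t=1: input=2 -> V=14
t=2: input=2 -> V=0 FIRE
t=3: input=0 -> V=0
t=4: input=4 -> V=12
t=5: input=4 -> V=0 FIRE
t=6: input=3 -> V=9
t=7: input=0 -> V=8
t=8: input=5 -> V=0 FIRE
t=9: input=3 -> V=9
t=10: input=3 -> V=17
t=11: input=0 -> V=15
t=12: input=4 -> V=0 FIRE

Answer: 9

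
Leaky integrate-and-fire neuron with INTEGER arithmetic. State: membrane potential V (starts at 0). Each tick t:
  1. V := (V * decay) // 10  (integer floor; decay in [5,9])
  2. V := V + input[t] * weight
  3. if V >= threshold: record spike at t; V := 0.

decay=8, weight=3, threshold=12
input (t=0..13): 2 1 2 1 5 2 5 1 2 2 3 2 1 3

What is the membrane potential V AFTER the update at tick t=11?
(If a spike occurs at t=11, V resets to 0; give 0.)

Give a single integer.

Answer: 0

Derivation:
t=0: input=2 -> V=6
t=1: input=1 -> V=7
t=2: input=2 -> V=11
t=3: input=1 -> V=11
t=4: input=5 -> V=0 FIRE
t=5: input=2 -> V=6
t=6: input=5 -> V=0 FIRE
t=7: input=1 -> V=3
t=8: input=2 -> V=8
t=9: input=2 -> V=0 FIRE
t=10: input=3 -> V=9
t=11: input=2 -> V=0 FIRE
t=12: input=1 -> V=3
t=13: input=3 -> V=11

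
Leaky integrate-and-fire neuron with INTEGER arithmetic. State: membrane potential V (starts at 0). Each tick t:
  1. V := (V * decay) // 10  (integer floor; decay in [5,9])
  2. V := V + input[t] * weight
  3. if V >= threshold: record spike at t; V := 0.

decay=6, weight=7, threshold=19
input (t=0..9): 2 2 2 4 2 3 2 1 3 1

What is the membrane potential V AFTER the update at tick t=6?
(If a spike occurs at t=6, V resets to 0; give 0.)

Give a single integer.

t=0: input=2 -> V=14
t=1: input=2 -> V=0 FIRE
t=2: input=2 -> V=14
t=3: input=4 -> V=0 FIRE
t=4: input=2 -> V=14
t=5: input=3 -> V=0 FIRE
t=6: input=2 -> V=14
t=7: input=1 -> V=15
t=8: input=3 -> V=0 FIRE
t=9: input=1 -> V=7

Answer: 14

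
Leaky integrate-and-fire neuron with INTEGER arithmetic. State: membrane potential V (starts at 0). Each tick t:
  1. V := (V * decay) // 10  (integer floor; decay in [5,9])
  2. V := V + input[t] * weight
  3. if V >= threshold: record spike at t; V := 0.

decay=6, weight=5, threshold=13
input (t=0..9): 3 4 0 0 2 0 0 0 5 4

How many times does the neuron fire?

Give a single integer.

t=0: input=3 -> V=0 FIRE
t=1: input=4 -> V=0 FIRE
t=2: input=0 -> V=0
t=3: input=0 -> V=0
t=4: input=2 -> V=10
t=5: input=0 -> V=6
t=6: input=0 -> V=3
t=7: input=0 -> V=1
t=8: input=5 -> V=0 FIRE
t=9: input=4 -> V=0 FIRE

Answer: 4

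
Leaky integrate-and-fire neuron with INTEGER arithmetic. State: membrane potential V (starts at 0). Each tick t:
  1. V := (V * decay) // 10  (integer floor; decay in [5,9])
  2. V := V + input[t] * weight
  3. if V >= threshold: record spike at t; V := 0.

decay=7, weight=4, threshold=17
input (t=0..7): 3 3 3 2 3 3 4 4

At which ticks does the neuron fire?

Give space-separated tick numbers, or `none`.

Answer: 1 4 6

Derivation:
t=0: input=3 -> V=12
t=1: input=3 -> V=0 FIRE
t=2: input=3 -> V=12
t=3: input=2 -> V=16
t=4: input=3 -> V=0 FIRE
t=5: input=3 -> V=12
t=6: input=4 -> V=0 FIRE
t=7: input=4 -> V=16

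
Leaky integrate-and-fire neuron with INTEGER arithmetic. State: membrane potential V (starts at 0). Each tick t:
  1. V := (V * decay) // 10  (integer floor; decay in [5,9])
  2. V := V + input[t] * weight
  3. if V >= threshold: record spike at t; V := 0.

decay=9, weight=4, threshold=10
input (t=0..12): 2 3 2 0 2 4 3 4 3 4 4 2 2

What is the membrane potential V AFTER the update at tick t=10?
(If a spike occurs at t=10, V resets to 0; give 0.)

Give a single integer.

t=0: input=2 -> V=8
t=1: input=3 -> V=0 FIRE
t=2: input=2 -> V=8
t=3: input=0 -> V=7
t=4: input=2 -> V=0 FIRE
t=5: input=4 -> V=0 FIRE
t=6: input=3 -> V=0 FIRE
t=7: input=4 -> V=0 FIRE
t=8: input=3 -> V=0 FIRE
t=9: input=4 -> V=0 FIRE
t=10: input=4 -> V=0 FIRE
t=11: input=2 -> V=8
t=12: input=2 -> V=0 FIRE

Answer: 0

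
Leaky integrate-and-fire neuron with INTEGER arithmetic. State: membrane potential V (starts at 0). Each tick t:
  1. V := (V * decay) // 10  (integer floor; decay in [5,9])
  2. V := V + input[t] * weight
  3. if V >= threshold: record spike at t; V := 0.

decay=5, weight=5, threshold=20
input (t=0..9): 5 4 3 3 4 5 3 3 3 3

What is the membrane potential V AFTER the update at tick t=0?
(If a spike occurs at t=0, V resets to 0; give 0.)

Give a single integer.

t=0: input=5 -> V=0 FIRE
t=1: input=4 -> V=0 FIRE
t=2: input=3 -> V=15
t=3: input=3 -> V=0 FIRE
t=4: input=4 -> V=0 FIRE
t=5: input=5 -> V=0 FIRE
t=6: input=3 -> V=15
t=7: input=3 -> V=0 FIRE
t=8: input=3 -> V=15
t=9: input=3 -> V=0 FIRE

Answer: 0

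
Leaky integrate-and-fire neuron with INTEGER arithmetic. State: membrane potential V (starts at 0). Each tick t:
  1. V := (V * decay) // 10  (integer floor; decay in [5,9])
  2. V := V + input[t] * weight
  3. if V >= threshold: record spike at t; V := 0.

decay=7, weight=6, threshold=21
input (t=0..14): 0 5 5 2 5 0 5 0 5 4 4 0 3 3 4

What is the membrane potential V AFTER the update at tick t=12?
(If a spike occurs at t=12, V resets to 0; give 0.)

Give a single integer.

t=0: input=0 -> V=0
t=1: input=5 -> V=0 FIRE
t=2: input=5 -> V=0 FIRE
t=3: input=2 -> V=12
t=4: input=5 -> V=0 FIRE
t=5: input=0 -> V=0
t=6: input=5 -> V=0 FIRE
t=7: input=0 -> V=0
t=8: input=5 -> V=0 FIRE
t=9: input=4 -> V=0 FIRE
t=10: input=4 -> V=0 FIRE
t=11: input=0 -> V=0
t=12: input=3 -> V=18
t=13: input=3 -> V=0 FIRE
t=14: input=4 -> V=0 FIRE

Answer: 18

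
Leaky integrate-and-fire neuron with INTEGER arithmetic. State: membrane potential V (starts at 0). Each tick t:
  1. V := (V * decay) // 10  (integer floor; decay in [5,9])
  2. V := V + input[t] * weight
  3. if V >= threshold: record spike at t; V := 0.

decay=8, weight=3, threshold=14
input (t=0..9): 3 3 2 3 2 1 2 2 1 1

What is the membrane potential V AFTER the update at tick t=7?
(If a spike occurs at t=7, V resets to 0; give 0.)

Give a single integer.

t=0: input=3 -> V=9
t=1: input=3 -> V=0 FIRE
t=2: input=2 -> V=6
t=3: input=3 -> V=13
t=4: input=2 -> V=0 FIRE
t=5: input=1 -> V=3
t=6: input=2 -> V=8
t=7: input=2 -> V=12
t=8: input=1 -> V=12
t=9: input=1 -> V=12

Answer: 12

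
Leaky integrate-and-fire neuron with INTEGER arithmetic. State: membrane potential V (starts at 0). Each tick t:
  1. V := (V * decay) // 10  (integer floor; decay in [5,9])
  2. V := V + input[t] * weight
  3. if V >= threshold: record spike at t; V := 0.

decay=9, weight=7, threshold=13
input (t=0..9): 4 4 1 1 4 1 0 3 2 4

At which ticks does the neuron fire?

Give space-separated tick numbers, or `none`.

Answer: 0 1 3 4 7 8 9

Derivation:
t=0: input=4 -> V=0 FIRE
t=1: input=4 -> V=0 FIRE
t=2: input=1 -> V=7
t=3: input=1 -> V=0 FIRE
t=4: input=4 -> V=0 FIRE
t=5: input=1 -> V=7
t=6: input=0 -> V=6
t=7: input=3 -> V=0 FIRE
t=8: input=2 -> V=0 FIRE
t=9: input=4 -> V=0 FIRE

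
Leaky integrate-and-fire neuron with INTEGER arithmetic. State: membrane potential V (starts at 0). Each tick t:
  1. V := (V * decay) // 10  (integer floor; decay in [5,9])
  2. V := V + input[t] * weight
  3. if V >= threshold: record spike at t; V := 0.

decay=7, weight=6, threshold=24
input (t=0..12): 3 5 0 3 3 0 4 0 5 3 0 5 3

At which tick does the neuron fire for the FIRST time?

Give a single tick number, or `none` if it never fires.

Answer: 1

Derivation:
t=0: input=3 -> V=18
t=1: input=5 -> V=0 FIRE
t=2: input=0 -> V=0
t=3: input=3 -> V=18
t=4: input=3 -> V=0 FIRE
t=5: input=0 -> V=0
t=6: input=4 -> V=0 FIRE
t=7: input=0 -> V=0
t=8: input=5 -> V=0 FIRE
t=9: input=3 -> V=18
t=10: input=0 -> V=12
t=11: input=5 -> V=0 FIRE
t=12: input=3 -> V=18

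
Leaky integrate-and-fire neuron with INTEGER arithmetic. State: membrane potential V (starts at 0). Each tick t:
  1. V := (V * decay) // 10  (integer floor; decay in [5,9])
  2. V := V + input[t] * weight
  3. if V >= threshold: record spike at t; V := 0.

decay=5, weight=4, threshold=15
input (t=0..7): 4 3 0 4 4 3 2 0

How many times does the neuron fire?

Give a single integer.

t=0: input=4 -> V=0 FIRE
t=1: input=3 -> V=12
t=2: input=0 -> V=6
t=3: input=4 -> V=0 FIRE
t=4: input=4 -> V=0 FIRE
t=5: input=3 -> V=12
t=6: input=2 -> V=14
t=7: input=0 -> V=7

Answer: 3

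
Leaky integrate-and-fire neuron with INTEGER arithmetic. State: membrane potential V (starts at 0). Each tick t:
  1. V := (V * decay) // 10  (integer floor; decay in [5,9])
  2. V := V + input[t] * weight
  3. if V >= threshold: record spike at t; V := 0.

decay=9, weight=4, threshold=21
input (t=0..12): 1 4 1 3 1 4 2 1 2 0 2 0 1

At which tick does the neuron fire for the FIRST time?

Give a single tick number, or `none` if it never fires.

t=0: input=1 -> V=4
t=1: input=4 -> V=19
t=2: input=1 -> V=0 FIRE
t=3: input=3 -> V=12
t=4: input=1 -> V=14
t=5: input=4 -> V=0 FIRE
t=6: input=2 -> V=8
t=7: input=1 -> V=11
t=8: input=2 -> V=17
t=9: input=0 -> V=15
t=10: input=2 -> V=0 FIRE
t=11: input=0 -> V=0
t=12: input=1 -> V=4

Answer: 2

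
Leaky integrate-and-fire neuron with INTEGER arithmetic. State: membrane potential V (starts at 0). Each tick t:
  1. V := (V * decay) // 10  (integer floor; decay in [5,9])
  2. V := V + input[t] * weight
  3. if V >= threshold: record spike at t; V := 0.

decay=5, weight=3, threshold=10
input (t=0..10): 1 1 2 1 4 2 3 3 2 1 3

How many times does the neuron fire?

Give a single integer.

Answer: 4

Derivation:
t=0: input=1 -> V=3
t=1: input=1 -> V=4
t=2: input=2 -> V=8
t=3: input=1 -> V=7
t=4: input=4 -> V=0 FIRE
t=5: input=2 -> V=6
t=6: input=3 -> V=0 FIRE
t=7: input=3 -> V=9
t=8: input=2 -> V=0 FIRE
t=9: input=1 -> V=3
t=10: input=3 -> V=0 FIRE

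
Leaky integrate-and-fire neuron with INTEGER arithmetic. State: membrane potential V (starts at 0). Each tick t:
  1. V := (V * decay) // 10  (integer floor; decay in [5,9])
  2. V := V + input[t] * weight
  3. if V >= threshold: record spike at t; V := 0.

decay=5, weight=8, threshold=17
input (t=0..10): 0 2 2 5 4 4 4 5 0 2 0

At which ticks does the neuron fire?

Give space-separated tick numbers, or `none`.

t=0: input=0 -> V=0
t=1: input=2 -> V=16
t=2: input=2 -> V=0 FIRE
t=3: input=5 -> V=0 FIRE
t=4: input=4 -> V=0 FIRE
t=5: input=4 -> V=0 FIRE
t=6: input=4 -> V=0 FIRE
t=7: input=5 -> V=0 FIRE
t=8: input=0 -> V=0
t=9: input=2 -> V=16
t=10: input=0 -> V=8

Answer: 2 3 4 5 6 7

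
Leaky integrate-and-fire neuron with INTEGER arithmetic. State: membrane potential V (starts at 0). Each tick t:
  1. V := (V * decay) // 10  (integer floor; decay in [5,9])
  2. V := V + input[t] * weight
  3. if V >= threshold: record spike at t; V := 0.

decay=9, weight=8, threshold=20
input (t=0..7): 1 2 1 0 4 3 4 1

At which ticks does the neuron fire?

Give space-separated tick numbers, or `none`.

Answer: 1 4 5 6

Derivation:
t=0: input=1 -> V=8
t=1: input=2 -> V=0 FIRE
t=2: input=1 -> V=8
t=3: input=0 -> V=7
t=4: input=4 -> V=0 FIRE
t=5: input=3 -> V=0 FIRE
t=6: input=4 -> V=0 FIRE
t=7: input=1 -> V=8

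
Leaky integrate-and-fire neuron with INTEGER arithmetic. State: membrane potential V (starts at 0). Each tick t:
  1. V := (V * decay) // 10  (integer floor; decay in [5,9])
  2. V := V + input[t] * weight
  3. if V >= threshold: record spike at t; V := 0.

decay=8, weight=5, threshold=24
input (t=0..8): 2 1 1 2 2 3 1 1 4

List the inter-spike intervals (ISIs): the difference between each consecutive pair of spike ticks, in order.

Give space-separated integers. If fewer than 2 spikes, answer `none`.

t=0: input=2 -> V=10
t=1: input=1 -> V=13
t=2: input=1 -> V=15
t=3: input=2 -> V=22
t=4: input=2 -> V=0 FIRE
t=5: input=3 -> V=15
t=6: input=1 -> V=17
t=7: input=1 -> V=18
t=8: input=4 -> V=0 FIRE

Answer: 4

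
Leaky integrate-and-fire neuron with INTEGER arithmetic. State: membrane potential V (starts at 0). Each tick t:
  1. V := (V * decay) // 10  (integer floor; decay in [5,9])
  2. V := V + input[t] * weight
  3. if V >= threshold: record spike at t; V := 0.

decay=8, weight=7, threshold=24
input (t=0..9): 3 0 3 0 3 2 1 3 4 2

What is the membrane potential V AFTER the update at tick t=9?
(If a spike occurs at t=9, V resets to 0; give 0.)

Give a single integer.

t=0: input=3 -> V=21
t=1: input=0 -> V=16
t=2: input=3 -> V=0 FIRE
t=3: input=0 -> V=0
t=4: input=3 -> V=21
t=5: input=2 -> V=0 FIRE
t=6: input=1 -> V=7
t=7: input=3 -> V=0 FIRE
t=8: input=4 -> V=0 FIRE
t=9: input=2 -> V=14

Answer: 14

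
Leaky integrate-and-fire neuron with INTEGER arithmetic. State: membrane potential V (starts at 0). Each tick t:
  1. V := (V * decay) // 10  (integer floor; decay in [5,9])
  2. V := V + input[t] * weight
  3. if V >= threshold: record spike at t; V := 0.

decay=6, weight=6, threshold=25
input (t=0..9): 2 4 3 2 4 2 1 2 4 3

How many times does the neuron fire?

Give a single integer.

t=0: input=2 -> V=12
t=1: input=4 -> V=0 FIRE
t=2: input=3 -> V=18
t=3: input=2 -> V=22
t=4: input=4 -> V=0 FIRE
t=5: input=2 -> V=12
t=6: input=1 -> V=13
t=7: input=2 -> V=19
t=8: input=4 -> V=0 FIRE
t=9: input=3 -> V=18

Answer: 3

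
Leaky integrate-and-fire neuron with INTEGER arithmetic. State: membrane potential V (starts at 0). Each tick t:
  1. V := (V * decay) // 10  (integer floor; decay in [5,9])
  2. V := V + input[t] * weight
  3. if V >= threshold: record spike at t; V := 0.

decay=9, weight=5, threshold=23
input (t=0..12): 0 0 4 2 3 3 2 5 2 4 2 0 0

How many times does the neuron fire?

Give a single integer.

t=0: input=0 -> V=0
t=1: input=0 -> V=0
t=2: input=4 -> V=20
t=3: input=2 -> V=0 FIRE
t=4: input=3 -> V=15
t=5: input=3 -> V=0 FIRE
t=6: input=2 -> V=10
t=7: input=5 -> V=0 FIRE
t=8: input=2 -> V=10
t=9: input=4 -> V=0 FIRE
t=10: input=2 -> V=10
t=11: input=0 -> V=9
t=12: input=0 -> V=8

Answer: 4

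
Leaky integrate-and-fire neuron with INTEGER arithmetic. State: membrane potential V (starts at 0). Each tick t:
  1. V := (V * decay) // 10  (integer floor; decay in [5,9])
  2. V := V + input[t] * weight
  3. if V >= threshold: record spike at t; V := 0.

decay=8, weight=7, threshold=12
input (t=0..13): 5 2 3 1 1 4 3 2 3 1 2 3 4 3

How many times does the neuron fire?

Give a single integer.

Answer: 12

Derivation:
t=0: input=5 -> V=0 FIRE
t=1: input=2 -> V=0 FIRE
t=2: input=3 -> V=0 FIRE
t=3: input=1 -> V=7
t=4: input=1 -> V=0 FIRE
t=5: input=4 -> V=0 FIRE
t=6: input=3 -> V=0 FIRE
t=7: input=2 -> V=0 FIRE
t=8: input=3 -> V=0 FIRE
t=9: input=1 -> V=7
t=10: input=2 -> V=0 FIRE
t=11: input=3 -> V=0 FIRE
t=12: input=4 -> V=0 FIRE
t=13: input=3 -> V=0 FIRE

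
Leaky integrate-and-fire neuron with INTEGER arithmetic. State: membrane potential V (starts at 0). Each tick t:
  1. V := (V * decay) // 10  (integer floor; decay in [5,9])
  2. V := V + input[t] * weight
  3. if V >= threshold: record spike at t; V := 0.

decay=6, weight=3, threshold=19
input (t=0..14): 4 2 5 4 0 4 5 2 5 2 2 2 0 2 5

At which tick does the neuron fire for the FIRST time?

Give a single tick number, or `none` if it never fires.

t=0: input=4 -> V=12
t=1: input=2 -> V=13
t=2: input=5 -> V=0 FIRE
t=3: input=4 -> V=12
t=4: input=0 -> V=7
t=5: input=4 -> V=16
t=6: input=5 -> V=0 FIRE
t=7: input=2 -> V=6
t=8: input=5 -> V=18
t=9: input=2 -> V=16
t=10: input=2 -> V=15
t=11: input=2 -> V=15
t=12: input=0 -> V=9
t=13: input=2 -> V=11
t=14: input=5 -> V=0 FIRE

Answer: 2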